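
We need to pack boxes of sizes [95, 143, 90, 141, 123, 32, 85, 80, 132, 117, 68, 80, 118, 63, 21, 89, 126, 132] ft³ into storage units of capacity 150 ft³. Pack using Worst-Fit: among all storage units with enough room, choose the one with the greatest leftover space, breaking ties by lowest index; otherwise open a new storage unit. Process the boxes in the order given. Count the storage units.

14

95 ft³ → storage unit 1 (remaining 55 ft³)
143 ft³ → storage unit 2 (remaining 7 ft³)
90 ft³ → storage unit 3 (remaining 60 ft³)
141 ft³ → storage unit 4 (remaining 9 ft³)
123 ft³ → storage unit 5 (remaining 27 ft³)
32 ft³ → storage unit 3 (remaining 28 ft³)
85 ft³ → storage unit 6 (remaining 65 ft³)
80 ft³ → storage unit 7 (remaining 70 ft³)
132 ft³ → storage unit 8 (remaining 18 ft³)
117 ft³ → storage unit 9 (remaining 33 ft³)
68 ft³ → storage unit 7 (remaining 2 ft³)
80 ft³ → storage unit 10 (remaining 70 ft³)
118 ft³ → storage unit 11 (remaining 32 ft³)
63 ft³ → storage unit 10 (remaining 7 ft³)
21 ft³ → storage unit 6 (remaining 44 ft³)
89 ft³ → storage unit 12 (remaining 61 ft³)
126 ft³ → storage unit 13 (remaining 24 ft³)
132 ft³ → storage unit 14 (remaining 18 ft³)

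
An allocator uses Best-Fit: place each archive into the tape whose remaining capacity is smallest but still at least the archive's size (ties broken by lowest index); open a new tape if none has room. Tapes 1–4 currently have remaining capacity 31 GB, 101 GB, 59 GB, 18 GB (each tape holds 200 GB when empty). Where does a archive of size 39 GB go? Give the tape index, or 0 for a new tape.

3

Tapes with room: tape 2 (101 GB), tape 3 (59 GB).
Tightest fit is tape 3 with 59 GB free.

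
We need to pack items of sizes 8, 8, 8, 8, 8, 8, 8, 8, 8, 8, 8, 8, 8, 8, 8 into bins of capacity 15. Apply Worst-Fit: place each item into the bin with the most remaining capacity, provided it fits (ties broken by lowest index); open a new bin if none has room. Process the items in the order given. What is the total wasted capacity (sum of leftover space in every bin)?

bin 1: place 8, 7 left
bin 2: place 8, 7 left
bin 3: place 8, 7 left
bin 4: place 8, 7 left
bin 5: place 8, 7 left
bin 6: place 8, 7 left
bin 7: place 8, 7 left
bin 8: place 8, 7 left
bin 9: place 8, 7 left
bin 10: place 8, 7 left
bin 11: place 8, 7 left
bin 12: place 8, 7 left
bin 13: place 8, 7 left
bin 14: place 8, 7 left
bin 15: place 8, 7 left
15 bins × 15 = 225; used 120; unused 105.

105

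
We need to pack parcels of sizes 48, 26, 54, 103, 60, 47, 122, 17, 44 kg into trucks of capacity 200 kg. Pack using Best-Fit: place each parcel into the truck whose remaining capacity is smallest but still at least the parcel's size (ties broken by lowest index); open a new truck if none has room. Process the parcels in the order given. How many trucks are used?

48 kg → truck 1 (remaining 152 kg)
26 kg → truck 1 (remaining 126 kg)
54 kg → truck 1 (remaining 72 kg)
103 kg → truck 2 (remaining 97 kg)
60 kg → truck 1 (remaining 12 kg)
47 kg → truck 2 (remaining 50 kg)
122 kg → truck 3 (remaining 78 kg)
17 kg → truck 2 (remaining 33 kg)
44 kg → truck 3 (remaining 34 kg)
Final trucks: [48,26,54,60] [103,47,17] [122,44].

3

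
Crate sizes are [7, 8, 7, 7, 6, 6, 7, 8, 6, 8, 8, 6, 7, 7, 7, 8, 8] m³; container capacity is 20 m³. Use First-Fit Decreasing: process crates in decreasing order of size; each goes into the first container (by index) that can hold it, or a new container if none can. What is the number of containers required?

7

Sorted descending: 8, 8, 8, 8, 8, 8, 7, 7, 7, 7, 7, 7, 7, 6, 6, 6, 6.
Put 8 m³ in container 1; 12 m³ remain.
Put 8 m³ in container 1; 4 m³ remain.
Put 8 m³ in container 2; 12 m³ remain.
Put 8 m³ in container 2; 4 m³ remain.
Put 8 m³ in container 3; 12 m³ remain.
Put 8 m³ in container 3; 4 m³ remain.
Put 7 m³ in container 4; 13 m³ remain.
Put 7 m³ in container 4; 6 m³ remain.
Put 7 m³ in container 5; 13 m³ remain.
Put 7 m³ in container 5; 6 m³ remain.
Put 7 m³ in container 6; 13 m³ remain.
Put 7 m³ in container 6; 6 m³ remain.
Put 7 m³ in container 7; 13 m³ remain.
Put 6 m³ in container 4; 0 m³ remain.
Put 6 m³ in container 5; 0 m³ remain.
Put 6 m³ in container 6; 0 m³ remain.
Put 6 m³ in container 7; 7 m³ remain.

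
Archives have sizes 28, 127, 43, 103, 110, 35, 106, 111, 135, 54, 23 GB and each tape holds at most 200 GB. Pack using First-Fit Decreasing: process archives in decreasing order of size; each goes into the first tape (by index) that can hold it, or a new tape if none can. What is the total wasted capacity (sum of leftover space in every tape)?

325

Sorted descending: 135, 127, 111, 110, 106, 103, 54, 43, 35, 28, 23.
Put 135 GB in tape 1; 65 GB remain.
Put 127 GB in tape 2; 73 GB remain.
Put 111 GB in tape 3; 89 GB remain.
Put 110 GB in tape 4; 90 GB remain.
Put 106 GB in tape 5; 94 GB remain.
Put 103 GB in tape 6; 97 GB remain.
Put 54 GB in tape 1; 11 GB remain.
Put 43 GB in tape 2; 30 GB remain.
Put 35 GB in tape 3; 54 GB remain.
Put 28 GB in tape 2; 2 GB remain.
Put 23 GB in tape 3; 31 GB remain.
6 tapes × 200 GB = 1200 GB; used 875 GB; unused 325 GB.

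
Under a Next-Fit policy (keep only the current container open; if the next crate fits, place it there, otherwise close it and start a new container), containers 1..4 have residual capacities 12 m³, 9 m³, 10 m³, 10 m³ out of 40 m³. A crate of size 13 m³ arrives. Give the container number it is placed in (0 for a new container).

Next-Fit only looks at container 4, which has 10 m³ free.
13 m³ does not fit, so a new container is opened.

0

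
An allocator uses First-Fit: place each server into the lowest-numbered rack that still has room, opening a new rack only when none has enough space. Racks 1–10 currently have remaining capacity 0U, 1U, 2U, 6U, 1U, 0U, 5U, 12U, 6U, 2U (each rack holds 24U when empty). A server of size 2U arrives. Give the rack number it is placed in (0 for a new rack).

Racks with room: rack 3 (2U), rack 4 (6U), rack 7 (5U), rack 8 (12U), rack 9 (6U), rack 10 (2U).
The first with room is rack 3.

3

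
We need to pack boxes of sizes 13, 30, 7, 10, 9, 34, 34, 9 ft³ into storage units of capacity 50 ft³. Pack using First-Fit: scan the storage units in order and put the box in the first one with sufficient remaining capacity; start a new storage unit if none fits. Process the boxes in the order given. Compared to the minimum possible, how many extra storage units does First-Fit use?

1

First-Fit: [13,30,7] [10,9,9] [34] [34] → 4 storage units.
Total size 146 ft³; any packing needs at least ⌈146/50⌉ = 3 storage units.
An optimal packing achieves that bound: [34,13] [34,9,7] [30,10,9] → 3 storage units.
Excess: 4 − 3 = 1.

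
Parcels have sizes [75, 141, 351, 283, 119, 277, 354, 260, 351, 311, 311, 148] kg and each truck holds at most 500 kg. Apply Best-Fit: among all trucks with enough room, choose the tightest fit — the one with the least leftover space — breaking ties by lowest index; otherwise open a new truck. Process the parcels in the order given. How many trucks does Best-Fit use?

Put 75 kg in truck 1; 425 kg remain.
Put 141 kg in truck 1; 284 kg remain.
Put 351 kg in truck 2; 149 kg remain.
Put 283 kg in truck 1; 1 kg remain.
Put 119 kg in truck 2; 30 kg remain.
Put 277 kg in truck 3; 223 kg remain.
Put 354 kg in truck 4; 146 kg remain.
Put 260 kg in truck 5; 240 kg remain.
Put 351 kg in truck 6; 149 kg remain.
Put 311 kg in truck 7; 189 kg remain.
Put 311 kg in truck 8; 189 kg remain.
Put 148 kg in truck 6; 1 kg remain.
Final trucks: [75,141,283] [351,119] [277] [354] [260] [351,148] [311] [311].

8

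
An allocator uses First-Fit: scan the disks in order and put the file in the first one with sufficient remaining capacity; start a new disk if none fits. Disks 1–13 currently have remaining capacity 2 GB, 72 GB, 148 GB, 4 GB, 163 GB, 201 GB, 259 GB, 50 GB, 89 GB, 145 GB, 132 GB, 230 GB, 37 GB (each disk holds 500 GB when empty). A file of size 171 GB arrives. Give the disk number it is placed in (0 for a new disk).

Disks with room: disk 6 (201 GB), disk 7 (259 GB), disk 12 (230 GB).
The first with room is disk 6.

6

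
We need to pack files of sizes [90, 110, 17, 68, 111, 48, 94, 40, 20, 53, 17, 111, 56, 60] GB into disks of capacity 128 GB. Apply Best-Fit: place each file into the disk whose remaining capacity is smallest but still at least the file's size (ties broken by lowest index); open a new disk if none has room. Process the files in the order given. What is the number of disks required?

90 GB → disk 1 (remaining 38 GB)
110 GB → disk 2 (remaining 18 GB)
17 GB → disk 2 (remaining 1 GB)
68 GB → disk 3 (remaining 60 GB)
111 GB → disk 4 (remaining 17 GB)
48 GB → disk 3 (remaining 12 GB)
94 GB → disk 5 (remaining 34 GB)
40 GB → disk 6 (remaining 88 GB)
20 GB → disk 5 (remaining 14 GB)
53 GB → disk 6 (remaining 35 GB)
17 GB → disk 4 (remaining 0 GB)
111 GB → disk 7 (remaining 17 GB)
56 GB → disk 8 (remaining 72 GB)
60 GB → disk 8 (remaining 12 GB)
Final disks: [90] [110,17] [68,48] [111,17] [94,20] [40,53] [111] [56,60].

8 disks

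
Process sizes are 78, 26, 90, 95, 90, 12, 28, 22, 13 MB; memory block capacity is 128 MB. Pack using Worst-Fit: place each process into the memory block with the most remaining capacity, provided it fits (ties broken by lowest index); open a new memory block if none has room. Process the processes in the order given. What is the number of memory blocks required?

78 MB → memory block 1 (remaining 50 MB)
26 MB → memory block 1 (remaining 24 MB)
90 MB → memory block 2 (remaining 38 MB)
95 MB → memory block 3 (remaining 33 MB)
90 MB → memory block 4 (remaining 38 MB)
12 MB → memory block 2 (remaining 26 MB)
28 MB → memory block 4 (remaining 10 MB)
22 MB → memory block 3 (remaining 11 MB)
13 MB → memory block 2 (remaining 13 MB)
Final memory blocks: [78,26] [90,12,13] [95,22] [90,28].

4 memory blocks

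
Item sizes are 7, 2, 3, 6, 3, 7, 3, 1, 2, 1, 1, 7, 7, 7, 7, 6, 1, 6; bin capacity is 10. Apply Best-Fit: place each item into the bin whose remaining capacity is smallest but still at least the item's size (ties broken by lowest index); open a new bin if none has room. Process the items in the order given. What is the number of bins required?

10

bin 1: place 7, 3 left
bin 1: place 2, 1 left
bin 2: place 3, 7 left
bin 2: place 6, 1 left
bin 3: place 3, 7 left
bin 3: place 7, 0 left
bin 4: place 3, 7 left
bin 1: place 1, 0 left
bin 4: place 2, 5 left
bin 2: place 1, 0 left
bin 4: place 1, 4 left
bin 5: place 7, 3 left
bin 6: place 7, 3 left
bin 7: place 7, 3 left
bin 8: place 7, 3 left
bin 9: place 6, 4 left
bin 5: place 1, 2 left
bin 10: place 6, 4 left
Final bins: [7,2,1] [3,6,1] [3,7] [3,2,1] [7,1] [7] [7] [7] [6] [6].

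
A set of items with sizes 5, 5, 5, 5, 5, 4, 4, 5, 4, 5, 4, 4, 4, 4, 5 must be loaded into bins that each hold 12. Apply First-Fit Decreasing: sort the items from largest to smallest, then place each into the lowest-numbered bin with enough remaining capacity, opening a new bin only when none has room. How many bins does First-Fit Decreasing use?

Sorted descending: 5, 5, 5, 5, 5, 5, 5, 5, 4, 4, 4, 4, 4, 4, 4.
5 → bin 1 (remaining 7)
5 → bin 1 (remaining 2)
5 → bin 2 (remaining 7)
5 → bin 2 (remaining 2)
5 → bin 3 (remaining 7)
5 → bin 3 (remaining 2)
5 → bin 4 (remaining 7)
5 → bin 4 (remaining 2)
4 → bin 5 (remaining 8)
4 → bin 5 (remaining 4)
4 → bin 5 (remaining 0)
4 → bin 6 (remaining 8)
4 → bin 6 (remaining 4)
4 → bin 6 (remaining 0)
4 → bin 7 (remaining 8)

7 bins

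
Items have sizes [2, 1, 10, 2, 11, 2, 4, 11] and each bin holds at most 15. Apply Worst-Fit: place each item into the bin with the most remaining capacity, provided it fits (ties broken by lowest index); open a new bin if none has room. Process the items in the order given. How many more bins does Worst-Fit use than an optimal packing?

0

Worst-Fit: [2,1,10,2] [11,2] [4,11] → 3 bins.
Total size 43; any packing needs at least ⌈43/15⌉ = 3 bins.
So 3 is already optimal.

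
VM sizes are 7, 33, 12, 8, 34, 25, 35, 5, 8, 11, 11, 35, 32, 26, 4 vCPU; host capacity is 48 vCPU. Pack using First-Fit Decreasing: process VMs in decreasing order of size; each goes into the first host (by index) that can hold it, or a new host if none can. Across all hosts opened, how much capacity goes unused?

50

Sorted descending: 35, 35, 34, 33, 32, 26, 25, 12, 11, 11, 8, 8, 7, 5, 4.
host 1: place 35 vCPU, 13 vCPU left
host 2: place 35 vCPU, 13 vCPU left
host 3: place 34 vCPU, 14 vCPU left
host 4: place 33 vCPU, 15 vCPU left
host 5: place 32 vCPU, 16 vCPU left
host 6: place 26 vCPU, 22 vCPU left
host 7: place 25 vCPU, 23 vCPU left
host 1: place 12 vCPU, 1 vCPU left
host 2: place 11 vCPU, 2 vCPU left
host 3: place 11 vCPU, 3 vCPU left
host 4: place 8 vCPU, 7 vCPU left
host 5: place 8 vCPU, 8 vCPU left
host 4: place 7 vCPU, 0 vCPU left
host 5: place 5 vCPU, 3 vCPU left
host 6: place 4 vCPU, 18 vCPU left
7 hosts × 48 vCPU = 336 vCPU; used 286 vCPU; unused 50 vCPU.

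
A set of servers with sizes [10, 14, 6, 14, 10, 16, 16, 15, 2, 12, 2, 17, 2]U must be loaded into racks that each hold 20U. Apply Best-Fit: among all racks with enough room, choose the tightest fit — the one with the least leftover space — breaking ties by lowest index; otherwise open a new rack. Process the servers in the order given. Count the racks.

8

rack 1: place 10U, 10U left
rack 2: place 14U, 6U left
rack 2: place 6U, 0U left
rack 3: place 14U, 6U left
rack 1: place 10U, 0U left
rack 4: place 16U, 4U left
rack 5: place 16U, 4U left
rack 6: place 15U, 5U left
rack 4: place 2U, 2U left
rack 7: place 12U, 8U left
rack 4: place 2U, 0U left
rack 8: place 17U, 3U left
rack 8: place 2U, 1U left
Final racks: [10,10] [14,6] [14] [16,2,2] [16] [15] [12] [17,2].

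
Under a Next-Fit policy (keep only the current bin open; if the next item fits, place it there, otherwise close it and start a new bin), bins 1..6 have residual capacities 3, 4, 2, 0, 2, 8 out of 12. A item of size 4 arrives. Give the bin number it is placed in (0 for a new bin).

Next-Fit only looks at bin 6, which has 8 free.
4 fits there.

6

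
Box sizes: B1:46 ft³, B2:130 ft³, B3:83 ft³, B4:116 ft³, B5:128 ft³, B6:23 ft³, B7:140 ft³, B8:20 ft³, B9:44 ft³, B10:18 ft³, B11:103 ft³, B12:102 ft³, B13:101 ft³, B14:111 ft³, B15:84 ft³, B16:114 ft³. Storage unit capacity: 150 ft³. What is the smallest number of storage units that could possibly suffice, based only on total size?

10

Total size = 46 + 130 + 83 + 116 + 128 + 23 + 140 + 20 + 44 + 18 + 103 + 102 + 101 + 111 + 84 + 114 = 1363 ft³.
⌈1363 / 150⌉ = 10.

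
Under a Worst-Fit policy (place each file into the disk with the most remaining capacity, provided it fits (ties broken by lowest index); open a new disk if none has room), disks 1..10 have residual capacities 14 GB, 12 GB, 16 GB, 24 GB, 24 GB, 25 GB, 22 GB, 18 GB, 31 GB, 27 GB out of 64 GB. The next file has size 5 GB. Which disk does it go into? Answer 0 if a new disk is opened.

Disks with room: disk 1 (14 GB), disk 2 (12 GB), disk 3 (16 GB), disk 4 (24 GB), disk 5 (24 GB), disk 6 (25 GB), disk 7 (22 GB), disk 8 (18 GB), disk 9 (31 GB), disk 10 (27 GB).
Most room is disk 9 with 31 GB free.

9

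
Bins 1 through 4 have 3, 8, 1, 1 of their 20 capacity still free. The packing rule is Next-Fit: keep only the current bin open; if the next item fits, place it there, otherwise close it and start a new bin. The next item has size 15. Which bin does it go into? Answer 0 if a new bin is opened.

Next-Fit only looks at bin 4, which has 1 free.
15 does not fit, so a new bin is opened.

0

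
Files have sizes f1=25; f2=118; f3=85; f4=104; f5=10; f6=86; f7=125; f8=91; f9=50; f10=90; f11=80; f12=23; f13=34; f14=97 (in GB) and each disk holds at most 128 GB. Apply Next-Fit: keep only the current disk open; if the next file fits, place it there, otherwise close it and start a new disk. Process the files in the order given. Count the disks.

12

disk 1: place f1 (25 GB), 103 GB left
disk 2: place f2 (118 GB), 10 GB left
disk 3: place f3 (85 GB), 43 GB left
disk 4: place f4 (104 GB), 24 GB left
disk 4: place f5 (10 GB), 14 GB left
disk 5: place f6 (86 GB), 42 GB left
disk 6: place f7 (125 GB), 3 GB left
disk 7: place f8 (91 GB), 37 GB left
disk 8: place f9 (50 GB), 78 GB left
disk 9: place f10 (90 GB), 38 GB left
disk 10: place f11 (80 GB), 48 GB left
disk 10: place f12 (23 GB), 25 GB left
disk 11: place f13 (34 GB), 94 GB left
disk 12: place f14 (97 GB), 31 GB left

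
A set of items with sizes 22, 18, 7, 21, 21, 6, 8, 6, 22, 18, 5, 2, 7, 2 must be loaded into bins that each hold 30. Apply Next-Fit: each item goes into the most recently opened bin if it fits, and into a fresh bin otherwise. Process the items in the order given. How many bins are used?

8

22 → bin 1 (remaining 8)
18 → bin 2 (remaining 12)
7 → bin 2 (remaining 5)
21 → bin 3 (remaining 9)
21 → bin 4 (remaining 9)
6 → bin 4 (remaining 3)
8 → bin 5 (remaining 22)
6 → bin 5 (remaining 16)
22 → bin 6 (remaining 8)
18 → bin 7 (remaining 12)
5 → bin 7 (remaining 7)
2 → bin 7 (remaining 5)
7 → bin 8 (remaining 23)
2 → bin 8 (remaining 21)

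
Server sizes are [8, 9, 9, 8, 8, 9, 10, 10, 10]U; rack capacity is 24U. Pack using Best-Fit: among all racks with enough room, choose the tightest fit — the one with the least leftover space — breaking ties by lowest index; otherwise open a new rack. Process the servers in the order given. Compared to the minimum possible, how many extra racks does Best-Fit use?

1

Best-Fit: [8,9] [9,8] [8,9] [10,10] [10] → 5 racks.
Total size 81U; any packing needs at least ⌈81/24⌉ = 4 racks.
An optimal packing achieves that bound: [10,10] [10,9] [9,9] [8,8,8] → 4 racks.
Excess: 5 − 4 = 1.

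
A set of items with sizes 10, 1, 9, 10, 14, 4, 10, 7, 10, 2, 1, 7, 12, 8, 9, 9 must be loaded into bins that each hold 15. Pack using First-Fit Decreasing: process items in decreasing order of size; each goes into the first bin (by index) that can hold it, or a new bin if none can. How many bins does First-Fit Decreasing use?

Sorted descending: 14, 12, 10, 10, 10, 10, 9, 9, 9, 8, 7, 7, 4, 2, 1, 1.
bin 1: place 14, 1 left
bin 2: place 12, 3 left
bin 3: place 10, 5 left
bin 4: place 10, 5 left
bin 5: place 10, 5 left
bin 6: place 10, 5 left
bin 7: place 9, 6 left
bin 8: place 9, 6 left
bin 9: place 9, 6 left
bin 10: place 8, 7 left
bin 10: place 7, 0 left
bin 11: place 7, 8 left
bin 3: place 4, 1 left
bin 2: place 2, 1 left
bin 1: place 1, 0 left
bin 2: place 1, 0 left

11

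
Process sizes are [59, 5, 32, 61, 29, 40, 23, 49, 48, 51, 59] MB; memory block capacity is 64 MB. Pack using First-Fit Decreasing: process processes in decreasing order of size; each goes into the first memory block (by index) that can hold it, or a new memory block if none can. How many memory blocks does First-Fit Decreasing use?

Sorted descending: 61, 59, 59, 51, 49, 48, 40, 32, 29, 23, 5.
memory block 1: place 61 MB, 3 MB left
memory block 2: place 59 MB, 5 MB left
memory block 3: place 59 MB, 5 MB left
memory block 4: place 51 MB, 13 MB left
memory block 5: place 49 MB, 15 MB left
memory block 6: place 48 MB, 16 MB left
memory block 7: place 40 MB, 24 MB left
memory block 8: place 32 MB, 32 MB left
memory block 8: place 29 MB, 3 MB left
memory block 7: place 23 MB, 1 MB left
memory block 2: place 5 MB, 0 MB left

8 memory blocks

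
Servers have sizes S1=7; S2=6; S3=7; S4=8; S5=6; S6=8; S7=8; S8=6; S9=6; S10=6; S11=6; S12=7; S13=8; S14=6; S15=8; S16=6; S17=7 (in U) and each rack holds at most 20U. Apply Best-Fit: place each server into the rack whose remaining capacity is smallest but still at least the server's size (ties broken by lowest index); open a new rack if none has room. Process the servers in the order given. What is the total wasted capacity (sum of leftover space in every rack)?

S1 (7U) → rack 1 (remaining 13U)
S2 (6U) → rack 1 (remaining 7U)
S3 (7U) → rack 1 (remaining 0U)
S4 (8U) → rack 2 (remaining 12U)
S5 (6U) → rack 2 (remaining 6U)
S6 (8U) → rack 3 (remaining 12U)
S7 (8U) → rack 3 (remaining 4U)
S8 (6U) → rack 2 (remaining 0U)
S9 (6U) → rack 4 (remaining 14U)
S10 (6U) → rack 4 (remaining 8U)
S11 (6U) → rack 4 (remaining 2U)
S12 (7U) → rack 5 (remaining 13U)
S13 (8U) → rack 5 (remaining 5U)
S14 (6U) → rack 6 (remaining 14U)
S15 (8U) → rack 6 (remaining 6U)
S16 (6U) → rack 6 (remaining 0U)
S17 (7U) → rack 7 (remaining 13U)
7 racks × 20U = 140U; used 116U; unused 24U.

24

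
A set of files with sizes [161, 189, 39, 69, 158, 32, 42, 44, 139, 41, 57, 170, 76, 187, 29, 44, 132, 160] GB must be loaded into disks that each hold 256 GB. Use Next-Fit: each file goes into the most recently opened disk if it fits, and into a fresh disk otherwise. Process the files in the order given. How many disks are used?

disk 1: place 161 GB, 95 GB left
disk 2: place 189 GB, 67 GB left
disk 2: place 39 GB, 28 GB left
disk 3: place 69 GB, 187 GB left
disk 3: place 158 GB, 29 GB left
disk 4: place 32 GB, 224 GB left
disk 4: place 42 GB, 182 GB left
disk 4: place 44 GB, 138 GB left
disk 5: place 139 GB, 117 GB left
disk 5: place 41 GB, 76 GB left
disk 5: place 57 GB, 19 GB left
disk 6: place 170 GB, 86 GB left
disk 6: place 76 GB, 10 GB left
disk 7: place 187 GB, 69 GB left
disk 7: place 29 GB, 40 GB left
disk 8: place 44 GB, 212 GB left
disk 8: place 132 GB, 80 GB left
disk 9: place 160 GB, 96 GB left
Final disks: [161] [189,39] [69,158] [32,42,44] [139,41,57] [170,76] [187,29] [44,132] [160].

9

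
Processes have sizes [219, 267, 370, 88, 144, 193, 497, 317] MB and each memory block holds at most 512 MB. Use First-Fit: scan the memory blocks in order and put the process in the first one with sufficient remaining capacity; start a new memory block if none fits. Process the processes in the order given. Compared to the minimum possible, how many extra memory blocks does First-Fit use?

First-Fit: [219,267] [370,88] [144,193] [497] [317] → 5 memory blocks.
Total size 2095 MB; any packing needs at least ⌈2095/512⌉ = 5 memory blocks.
So 5 is already optimal.

0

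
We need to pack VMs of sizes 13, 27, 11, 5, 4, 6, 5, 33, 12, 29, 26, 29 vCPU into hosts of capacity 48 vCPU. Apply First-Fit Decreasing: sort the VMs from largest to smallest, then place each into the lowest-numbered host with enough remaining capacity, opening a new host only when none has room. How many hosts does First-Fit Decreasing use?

5

Sorted descending: 33, 29, 29, 27, 26, 13, 12, 11, 6, 5, 5, 4.
host 1: place 33 vCPU, 15 vCPU left
host 2: place 29 vCPU, 19 vCPU left
host 3: place 29 vCPU, 19 vCPU left
host 4: place 27 vCPU, 21 vCPU left
host 5: place 26 vCPU, 22 vCPU left
host 1: place 13 vCPU, 2 vCPU left
host 2: place 12 vCPU, 7 vCPU left
host 3: place 11 vCPU, 8 vCPU left
host 2: place 6 vCPU, 1 vCPU left
host 3: place 5 vCPU, 3 vCPU left
host 4: place 5 vCPU, 16 vCPU left
host 4: place 4 vCPU, 12 vCPU left
Final hosts: [33,13] [29,12,6] [29,11,5] [27,5,4] [26].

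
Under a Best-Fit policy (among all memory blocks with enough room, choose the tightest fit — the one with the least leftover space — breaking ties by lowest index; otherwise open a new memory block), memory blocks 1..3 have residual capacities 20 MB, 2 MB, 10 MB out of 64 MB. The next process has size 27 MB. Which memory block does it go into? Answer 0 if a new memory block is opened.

No memory block has ≥ 27 MB free, so a new memory block is opened.

0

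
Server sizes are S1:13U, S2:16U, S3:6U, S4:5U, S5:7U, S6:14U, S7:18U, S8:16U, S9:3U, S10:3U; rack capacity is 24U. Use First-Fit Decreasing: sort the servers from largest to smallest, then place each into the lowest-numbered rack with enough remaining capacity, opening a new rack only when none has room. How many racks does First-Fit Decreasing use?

5

Sorted descending: 18, 16, 16, 14, 13, 7, 6, 5, 3, 3.
18U → rack 1 (remaining 6U)
16U → rack 2 (remaining 8U)
16U → rack 3 (remaining 8U)
14U → rack 4 (remaining 10U)
13U → rack 5 (remaining 11U)
7U → rack 2 (remaining 1U)
6U → rack 1 (remaining 0U)
5U → rack 3 (remaining 3U)
3U → rack 3 (remaining 0U)
3U → rack 4 (remaining 7U)
Final racks: [18,6] [16,7] [16,5,3] [14,3] [13].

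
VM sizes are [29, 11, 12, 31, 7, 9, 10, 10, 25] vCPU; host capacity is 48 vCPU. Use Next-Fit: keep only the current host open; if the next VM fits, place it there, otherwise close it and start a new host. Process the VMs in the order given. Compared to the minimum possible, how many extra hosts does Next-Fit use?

1

Next-Fit: [29,11] [12,31] [7,9,10,10] [25] → 4 hosts.
Total size 144 vCPU; any packing needs at least ⌈144/48⌉ = 3 hosts.
An optimal packing achieves that bound: [31,10,7] [29,10,9] [25,12,11] → 3 hosts.
Excess: 4 − 3 = 1.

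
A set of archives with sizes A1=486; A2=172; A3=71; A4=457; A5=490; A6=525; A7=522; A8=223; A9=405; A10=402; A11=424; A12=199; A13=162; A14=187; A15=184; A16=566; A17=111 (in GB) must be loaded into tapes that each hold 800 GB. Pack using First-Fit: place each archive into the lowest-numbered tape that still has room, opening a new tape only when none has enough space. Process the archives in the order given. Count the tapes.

Put A1 (486 GB) in tape 1; 314 GB remain.
Put A2 (172 GB) in tape 1; 142 GB remain.
Put A3 (71 GB) in tape 1; 71 GB remain.
Put A4 (457 GB) in tape 2; 343 GB remain.
Put A5 (490 GB) in tape 3; 310 GB remain.
Put A6 (525 GB) in tape 4; 275 GB remain.
Put A7 (522 GB) in tape 5; 278 GB remain.
Put A8 (223 GB) in tape 2; 120 GB remain.
Put A9 (405 GB) in tape 6; 395 GB remain.
Put A10 (402 GB) in tape 7; 398 GB remain.
Put A11 (424 GB) in tape 8; 376 GB remain.
Put A12 (199 GB) in tape 3; 111 GB remain.
Put A13 (162 GB) in tape 4; 113 GB remain.
Put A14 (187 GB) in tape 5; 91 GB remain.
Put A15 (184 GB) in tape 6; 211 GB remain.
Put A16 (566 GB) in tape 9; 234 GB remain.
Put A17 (111 GB) in tape 2; 9 GB remain.

9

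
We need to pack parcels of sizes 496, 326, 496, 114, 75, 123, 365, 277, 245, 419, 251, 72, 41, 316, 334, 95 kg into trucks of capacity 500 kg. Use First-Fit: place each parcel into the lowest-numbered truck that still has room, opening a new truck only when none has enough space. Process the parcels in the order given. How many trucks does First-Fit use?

9 trucks

496 kg → truck 1 (remaining 4 kg)
326 kg → truck 2 (remaining 174 kg)
496 kg → truck 3 (remaining 4 kg)
114 kg → truck 2 (remaining 60 kg)
75 kg → truck 4 (remaining 425 kg)
123 kg → truck 4 (remaining 302 kg)
365 kg → truck 5 (remaining 135 kg)
277 kg → truck 4 (remaining 25 kg)
245 kg → truck 6 (remaining 255 kg)
419 kg → truck 7 (remaining 81 kg)
251 kg → truck 6 (remaining 4 kg)
72 kg → truck 5 (remaining 63 kg)
41 kg → truck 2 (remaining 19 kg)
316 kg → truck 8 (remaining 184 kg)
334 kg → truck 9 (remaining 166 kg)
95 kg → truck 8 (remaining 89 kg)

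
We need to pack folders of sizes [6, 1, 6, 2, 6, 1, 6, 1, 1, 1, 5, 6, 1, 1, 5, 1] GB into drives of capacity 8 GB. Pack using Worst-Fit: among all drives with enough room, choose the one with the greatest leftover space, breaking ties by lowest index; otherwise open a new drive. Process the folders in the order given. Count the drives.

7

Put 6 GB in drive 1; 2 GB remain.
Put 1 GB in drive 1; 1 GB remain.
Put 6 GB in drive 2; 2 GB remain.
Put 2 GB in drive 2; 0 GB remain.
Put 6 GB in drive 3; 2 GB remain.
Put 1 GB in drive 3; 1 GB remain.
Put 6 GB in drive 4; 2 GB remain.
Put 1 GB in drive 4; 1 GB remain.
Put 1 GB in drive 1; 0 GB remain.
Put 1 GB in drive 3; 0 GB remain.
Put 5 GB in drive 5; 3 GB remain.
Put 6 GB in drive 6; 2 GB remain.
Put 1 GB in drive 5; 2 GB remain.
Put 1 GB in drive 5; 1 GB remain.
Put 5 GB in drive 7; 3 GB remain.
Put 1 GB in drive 7; 2 GB remain.
Final drives: [6,1,1] [6,2] [6,1,1] [6,1] [5,1,1] [6] [5,1].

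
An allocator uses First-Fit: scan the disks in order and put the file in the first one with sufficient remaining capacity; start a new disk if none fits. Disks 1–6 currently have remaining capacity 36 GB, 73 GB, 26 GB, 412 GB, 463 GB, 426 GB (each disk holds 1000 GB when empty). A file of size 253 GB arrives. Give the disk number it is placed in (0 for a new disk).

4

Disks with room: disk 4 (412 GB), disk 5 (463 GB), disk 6 (426 GB).
The first with room is disk 4.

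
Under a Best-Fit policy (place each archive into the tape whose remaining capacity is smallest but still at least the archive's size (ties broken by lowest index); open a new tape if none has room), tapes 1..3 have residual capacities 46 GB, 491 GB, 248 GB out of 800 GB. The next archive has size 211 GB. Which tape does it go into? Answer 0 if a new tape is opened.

Tapes with room: tape 2 (491 GB), tape 3 (248 GB).
Tightest fit is tape 3 with 248 GB free.

3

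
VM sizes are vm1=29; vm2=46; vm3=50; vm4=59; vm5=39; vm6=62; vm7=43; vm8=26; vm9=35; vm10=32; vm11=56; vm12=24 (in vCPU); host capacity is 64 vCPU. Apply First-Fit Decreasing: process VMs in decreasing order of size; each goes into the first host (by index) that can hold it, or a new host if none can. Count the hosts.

Sorted descending: 62, 59, 56, 50, 46, 43, 39, 35, 32, 29, 26, 24.
Put 62 vCPU in host 1; 2 vCPU remain.
Put 59 vCPU in host 2; 5 vCPU remain.
Put 56 vCPU in host 3; 8 vCPU remain.
Put 50 vCPU in host 4; 14 vCPU remain.
Put 46 vCPU in host 5; 18 vCPU remain.
Put 43 vCPU in host 6; 21 vCPU remain.
Put 39 vCPU in host 7; 25 vCPU remain.
Put 35 vCPU in host 8; 29 vCPU remain.
Put 32 vCPU in host 9; 32 vCPU remain.
Put 29 vCPU in host 8; 0 vCPU remain.
Put 26 vCPU in host 9; 6 vCPU remain.
Put 24 vCPU in host 7; 1 vCPU remain.
Final hosts: [62] [59] [56] [50] [46] [43] [39,24] [35,29] [32,26].

9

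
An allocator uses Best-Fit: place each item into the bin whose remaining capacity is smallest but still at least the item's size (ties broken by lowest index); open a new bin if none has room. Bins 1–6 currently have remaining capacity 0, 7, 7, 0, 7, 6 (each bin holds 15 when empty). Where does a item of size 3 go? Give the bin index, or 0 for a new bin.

Bins with room: bin 2 (7), bin 3 (7), bin 5 (7), bin 6 (6).
Tightest fit is bin 6 with 6 free.

6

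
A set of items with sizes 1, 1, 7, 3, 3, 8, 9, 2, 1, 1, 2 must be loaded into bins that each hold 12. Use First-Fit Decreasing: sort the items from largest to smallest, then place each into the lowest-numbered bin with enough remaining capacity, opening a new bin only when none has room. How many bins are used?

4

Sorted descending: 9, 8, 7, 3, 3, 2, 2, 1, 1, 1, 1.
9 → bin 1 (remaining 3)
8 → bin 2 (remaining 4)
7 → bin 3 (remaining 5)
3 → bin 1 (remaining 0)
3 → bin 2 (remaining 1)
2 → bin 3 (remaining 3)
2 → bin 3 (remaining 1)
1 → bin 2 (remaining 0)
1 → bin 3 (remaining 0)
1 → bin 4 (remaining 11)
1 → bin 4 (remaining 10)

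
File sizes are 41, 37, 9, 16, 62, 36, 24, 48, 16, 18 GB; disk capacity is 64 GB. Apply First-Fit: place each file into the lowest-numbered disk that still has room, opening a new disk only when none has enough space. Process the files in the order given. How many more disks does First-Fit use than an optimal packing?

1

First-Fit: [41,9] [37,16] [62] [36,24] [48,16] [18] → 6 disks.
Total size 307 GB; any packing needs at least ⌈307/64⌉ = 5 disks.
An optimal packing achieves that bound: [62] [48,16] [41,18] [37,24] [36,16,9] → 5 disks.
Excess: 6 − 5 = 1.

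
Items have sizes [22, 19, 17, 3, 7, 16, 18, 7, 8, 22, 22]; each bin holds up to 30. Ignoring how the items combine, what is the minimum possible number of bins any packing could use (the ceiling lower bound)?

Total size = 22 + 19 + 17 + 3 + 7 + 16 + 18 + 7 + 8 + 22 + 22 = 161.
⌈161 / 30⌉ = 6.

6 bins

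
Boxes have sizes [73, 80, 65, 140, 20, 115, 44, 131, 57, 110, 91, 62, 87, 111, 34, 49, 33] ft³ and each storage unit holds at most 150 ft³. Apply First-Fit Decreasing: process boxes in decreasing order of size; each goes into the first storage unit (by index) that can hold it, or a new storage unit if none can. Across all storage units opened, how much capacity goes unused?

198

Sorted descending: 140, 131, 115, 111, 110, 91, 87, 80, 73, 65, 62, 57, 49, 44, 34, 33, 20.
Put 140 ft³ in storage unit 1; 10 ft³ remain.
Put 131 ft³ in storage unit 2; 19 ft³ remain.
Put 115 ft³ in storage unit 3; 35 ft³ remain.
Put 111 ft³ in storage unit 4; 39 ft³ remain.
Put 110 ft³ in storage unit 5; 40 ft³ remain.
Put 91 ft³ in storage unit 6; 59 ft³ remain.
Put 87 ft³ in storage unit 7; 63 ft³ remain.
Put 80 ft³ in storage unit 8; 70 ft³ remain.
Put 73 ft³ in storage unit 9; 77 ft³ remain.
Put 65 ft³ in storage unit 8; 5 ft³ remain.
Put 62 ft³ in storage unit 7; 1 ft³ remain.
Put 57 ft³ in storage unit 6; 2 ft³ remain.
Put 49 ft³ in storage unit 9; 28 ft³ remain.
Put 44 ft³ in storage unit 10; 106 ft³ remain.
Put 34 ft³ in storage unit 3; 1 ft³ remain.
Put 33 ft³ in storage unit 4; 6 ft³ remain.
Put 20 ft³ in storage unit 5; 20 ft³ remain.
10 storage units × 150 ft³ = 1500 ft³; used 1302 ft³; unused 198 ft³.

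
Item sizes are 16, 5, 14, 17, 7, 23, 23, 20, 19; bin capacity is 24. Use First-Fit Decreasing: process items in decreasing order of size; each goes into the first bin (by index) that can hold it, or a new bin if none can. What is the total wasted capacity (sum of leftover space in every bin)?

Sorted descending: 23, 23, 20, 19, 17, 16, 14, 7, 5.
23 → bin 1 (remaining 1)
23 → bin 2 (remaining 1)
20 → bin 3 (remaining 4)
19 → bin 4 (remaining 5)
17 → bin 5 (remaining 7)
16 → bin 6 (remaining 8)
14 → bin 7 (remaining 10)
7 → bin 5 (remaining 0)
5 → bin 4 (remaining 0)
7 bins × 24 = 168; used 144; unused 24.

24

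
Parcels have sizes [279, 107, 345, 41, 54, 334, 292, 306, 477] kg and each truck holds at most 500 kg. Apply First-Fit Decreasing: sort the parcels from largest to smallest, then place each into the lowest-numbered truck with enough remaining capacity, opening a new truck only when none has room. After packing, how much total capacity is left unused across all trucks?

Sorted descending: 477, 345, 334, 306, 292, 279, 107, 54, 41.
477 kg → truck 1 (remaining 23 kg)
345 kg → truck 2 (remaining 155 kg)
334 kg → truck 3 (remaining 166 kg)
306 kg → truck 4 (remaining 194 kg)
292 kg → truck 5 (remaining 208 kg)
279 kg → truck 6 (remaining 221 kg)
107 kg → truck 2 (remaining 48 kg)
54 kg → truck 3 (remaining 112 kg)
41 kg → truck 2 (remaining 7 kg)
6 trucks × 500 kg = 3000 kg; used 2235 kg; unused 765 kg.

765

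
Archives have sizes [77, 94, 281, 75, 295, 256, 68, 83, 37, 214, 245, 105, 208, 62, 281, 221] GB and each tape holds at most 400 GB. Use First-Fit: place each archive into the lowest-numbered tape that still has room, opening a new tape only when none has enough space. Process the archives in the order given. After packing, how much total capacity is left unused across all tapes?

998

Put 77 GB in tape 1; 323 GB remain.
Put 94 GB in tape 1; 229 GB remain.
Put 281 GB in tape 2; 119 GB remain.
Put 75 GB in tape 1; 154 GB remain.
Put 295 GB in tape 3; 105 GB remain.
Put 256 GB in tape 4; 144 GB remain.
Put 68 GB in tape 1; 86 GB remain.
Put 83 GB in tape 1; 3 GB remain.
Put 37 GB in tape 2; 82 GB remain.
Put 214 GB in tape 5; 186 GB remain.
Put 245 GB in tape 6; 155 GB remain.
Put 105 GB in tape 3; 0 GB remain.
Put 208 GB in tape 7; 192 GB remain.
Put 62 GB in tape 2; 20 GB remain.
Put 281 GB in tape 8; 119 GB remain.
Put 221 GB in tape 9; 179 GB remain.
9 tapes × 400 GB = 3600 GB; used 2602 GB; unused 998 GB.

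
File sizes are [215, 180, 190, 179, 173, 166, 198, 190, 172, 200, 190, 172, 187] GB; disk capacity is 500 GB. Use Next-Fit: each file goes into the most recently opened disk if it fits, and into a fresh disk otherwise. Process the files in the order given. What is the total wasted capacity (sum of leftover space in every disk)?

1088

215 GB → disk 1 (remaining 285 GB)
180 GB → disk 1 (remaining 105 GB)
190 GB → disk 2 (remaining 310 GB)
179 GB → disk 2 (remaining 131 GB)
173 GB → disk 3 (remaining 327 GB)
166 GB → disk 3 (remaining 161 GB)
198 GB → disk 4 (remaining 302 GB)
190 GB → disk 4 (remaining 112 GB)
172 GB → disk 5 (remaining 328 GB)
200 GB → disk 5 (remaining 128 GB)
190 GB → disk 6 (remaining 310 GB)
172 GB → disk 6 (remaining 138 GB)
187 GB → disk 7 (remaining 313 GB)
7 disks × 500 GB = 3500 GB; used 2412 GB; unused 1088 GB.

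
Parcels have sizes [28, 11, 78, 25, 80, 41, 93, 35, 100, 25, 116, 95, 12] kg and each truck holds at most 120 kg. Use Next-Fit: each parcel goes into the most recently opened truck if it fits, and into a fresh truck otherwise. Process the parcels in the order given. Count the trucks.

9 trucks

Put 28 kg in truck 1; 92 kg remain.
Put 11 kg in truck 1; 81 kg remain.
Put 78 kg in truck 1; 3 kg remain.
Put 25 kg in truck 2; 95 kg remain.
Put 80 kg in truck 2; 15 kg remain.
Put 41 kg in truck 3; 79 kg remain.
Put 93 kg in truck 4; 27 kg remain.
Put 35 kg in truck 5; 85 kg remain.
Put 100 kg in truck 6; 20 kg remain.
Put 25 kg in truck 7; 95 kg remain.
Put 116 kg in truck 8; 4 kg remain.
Put 95 kg in truck 9; 25 kg remain.
Put 12 kg in truck 9; 13 kg remain.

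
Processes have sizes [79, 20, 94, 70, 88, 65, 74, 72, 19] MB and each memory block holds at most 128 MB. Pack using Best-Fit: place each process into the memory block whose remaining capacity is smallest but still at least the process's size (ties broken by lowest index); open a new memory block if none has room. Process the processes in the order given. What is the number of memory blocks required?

7

79 MB → memory block 1 (remaining 49 MB)
20 MB → memory block 1 (remaining 29 MB)
94 MB → memory block 2 (remaining 34 MB)
70 MB → memory block 3 (remaining 58 MB)
88 MB → memory block 4 (remaining 40 MB)
65 MB → memory block 5 (remaining 63 MB)
74 MB → memory block 6 (remaining 54 MB)
72 MB → memory block 7 (remaining 56 MB)
19 MB → memory block 1 (remaining 10 MB)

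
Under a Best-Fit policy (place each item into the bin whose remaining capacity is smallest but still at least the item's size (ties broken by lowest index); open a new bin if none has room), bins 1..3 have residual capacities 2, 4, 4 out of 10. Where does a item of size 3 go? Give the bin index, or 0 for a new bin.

Bins with room: bin 2 (4), bin 3 (4).
Tightest fit is bin 2 with 4 free.

2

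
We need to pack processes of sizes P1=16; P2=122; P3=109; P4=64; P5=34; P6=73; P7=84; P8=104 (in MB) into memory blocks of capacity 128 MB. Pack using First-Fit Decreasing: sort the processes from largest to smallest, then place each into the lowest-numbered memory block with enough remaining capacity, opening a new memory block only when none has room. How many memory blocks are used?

6 memory blocks

Sorted descending: 122, 109, 104, 84, 73, 64, 34, 16.
122 MB → memory block 1 (remaining 6 MB)
109 MB → memory block 2 (remaining 19 MB)
104 MB → memory block 3 (remaining 24 MB)
84 MB → memory block 4 (remaining 44 MB)
73 MB → memory block 5 (remaining 55 MB)
64 MB → memory block 6 (remaining 64 MB)
34 MB → memory block 4 (remaining 10 MB)
16 MB → memory block 2 (remaining 3 MB)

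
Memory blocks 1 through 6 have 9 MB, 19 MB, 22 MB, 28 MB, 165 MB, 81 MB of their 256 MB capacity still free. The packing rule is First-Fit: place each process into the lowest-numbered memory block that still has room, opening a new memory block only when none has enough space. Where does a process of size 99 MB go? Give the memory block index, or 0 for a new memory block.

5

Memory blocks with room: memory block 5 (165 MB).
The first with room is memory block 5.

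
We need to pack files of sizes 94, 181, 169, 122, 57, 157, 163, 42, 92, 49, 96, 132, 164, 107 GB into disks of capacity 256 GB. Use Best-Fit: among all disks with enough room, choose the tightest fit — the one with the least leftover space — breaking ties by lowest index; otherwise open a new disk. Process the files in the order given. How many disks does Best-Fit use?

disk 1: place 94 GB, 162 GB left
disk 2: place 181 GB, 75 GB left
disk 3: place 169 GB, 87 GB left
disk 1: place 122 GB, 40 GB left
disk 2: place 57 GB, 18 GB left
disk 4: place 157 GB, 99 GB left
disk 5: place 163 GB, 93 GB left
disk 3: place 42 GB, 45 GB left
disk 5: place 92 GB, 1 GB left
disk 4: place 49 GB, 50 GB left
disk 6: place 96 GB, 160 GB left
disk 6: place 132 GB, 28 GB left
disk 7: place 164 GB, 92 GB left
disk 8: place 107 GB, 149 GB left

8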